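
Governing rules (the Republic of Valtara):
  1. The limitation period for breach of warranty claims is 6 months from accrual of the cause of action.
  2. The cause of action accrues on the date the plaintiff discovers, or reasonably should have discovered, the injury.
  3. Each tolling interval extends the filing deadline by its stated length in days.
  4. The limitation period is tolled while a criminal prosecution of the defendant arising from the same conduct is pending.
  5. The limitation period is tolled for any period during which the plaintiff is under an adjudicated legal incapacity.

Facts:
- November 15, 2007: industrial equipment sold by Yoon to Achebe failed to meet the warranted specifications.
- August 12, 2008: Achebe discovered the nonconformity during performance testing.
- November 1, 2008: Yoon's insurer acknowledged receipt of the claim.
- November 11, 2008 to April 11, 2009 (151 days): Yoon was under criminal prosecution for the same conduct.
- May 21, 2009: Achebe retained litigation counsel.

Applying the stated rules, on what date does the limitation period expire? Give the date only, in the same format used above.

July 13, 2009

The claim did not accrue until Achebe discovered the injury on August 12, 2008; the November 15, 2007 act date does not start the clock under the stated rule.
The untolled deadline — 6 months after August 12, 2008 — is February 12, 2009.
Because the pending criminal prosecution ran from November 11, 2008 to April 11, 2009, the deadline is extended by 151 days to July 13, 2009.
Nothing else in the chronology tolls or restarts the period.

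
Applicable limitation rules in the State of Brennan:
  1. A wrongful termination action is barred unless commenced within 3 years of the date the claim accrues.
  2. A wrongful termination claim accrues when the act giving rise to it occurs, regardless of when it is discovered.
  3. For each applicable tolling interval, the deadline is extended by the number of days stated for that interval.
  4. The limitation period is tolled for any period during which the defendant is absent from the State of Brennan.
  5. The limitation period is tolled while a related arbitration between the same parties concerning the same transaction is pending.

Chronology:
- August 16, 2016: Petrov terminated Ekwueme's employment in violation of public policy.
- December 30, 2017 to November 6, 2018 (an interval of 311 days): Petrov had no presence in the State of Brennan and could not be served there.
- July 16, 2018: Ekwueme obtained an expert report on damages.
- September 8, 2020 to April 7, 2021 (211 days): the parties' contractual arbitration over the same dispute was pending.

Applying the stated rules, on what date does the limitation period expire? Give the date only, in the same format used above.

The claim accrued on August 16, 2016, when the wrongful act occurred.
3 years from August 16, 2016 is August 16, 2019.
The period was tolled for 311 days by the defendant's absence from the jurisdiction (December 30, 2017 to November 6, 2018), pushing the deadline to June 22, 2020.
The pending related arbitration starting September 8, 2020 came too late — the period had run on June 22, 2020 — and so does not extend the deadline.
Nothing else in the chronology tolls or restarts the period.

June 22, 2020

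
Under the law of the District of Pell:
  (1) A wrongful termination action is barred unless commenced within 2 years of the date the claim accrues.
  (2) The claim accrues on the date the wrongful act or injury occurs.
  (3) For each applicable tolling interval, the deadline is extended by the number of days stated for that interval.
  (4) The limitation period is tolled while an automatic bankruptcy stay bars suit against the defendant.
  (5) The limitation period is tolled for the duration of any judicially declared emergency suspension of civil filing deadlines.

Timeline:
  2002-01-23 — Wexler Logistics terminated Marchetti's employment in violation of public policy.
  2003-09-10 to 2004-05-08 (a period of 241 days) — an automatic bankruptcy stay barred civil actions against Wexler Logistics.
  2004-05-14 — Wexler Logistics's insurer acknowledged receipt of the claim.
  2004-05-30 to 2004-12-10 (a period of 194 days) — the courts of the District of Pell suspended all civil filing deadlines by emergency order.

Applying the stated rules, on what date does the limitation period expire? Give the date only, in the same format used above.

The limitation period began to run on 2002-01-23.
2 years from 2002-01-23 is 2004-01-23.
The automatic bankruptcy stay from 2003-09-10 to 2004-05-08 tolled the period for 241 days, extending the deadline to 2004-09-20.
The emergency suspension of filing deadlines from 2004-05-30 to 2004-12-10 tolled the period for 194 days, extending the deadline to 2005-04-02.
None of the other events listed affects the running of the period under the stated rules.

2005-04-02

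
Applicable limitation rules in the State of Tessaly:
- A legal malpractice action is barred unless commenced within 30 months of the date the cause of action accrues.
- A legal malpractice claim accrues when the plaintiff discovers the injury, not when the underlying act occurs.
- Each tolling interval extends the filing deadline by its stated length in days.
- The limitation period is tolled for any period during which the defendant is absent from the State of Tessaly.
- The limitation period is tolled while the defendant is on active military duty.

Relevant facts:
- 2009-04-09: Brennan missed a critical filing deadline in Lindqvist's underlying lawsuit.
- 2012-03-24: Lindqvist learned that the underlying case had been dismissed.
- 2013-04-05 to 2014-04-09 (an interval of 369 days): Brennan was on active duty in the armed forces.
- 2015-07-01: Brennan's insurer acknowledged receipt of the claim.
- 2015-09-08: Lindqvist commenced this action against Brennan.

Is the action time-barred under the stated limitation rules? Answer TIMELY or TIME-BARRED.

Under the discovery rule, the claim accrued on 2012-03-24, when Lindqvist discovered the injury — not on the 2009-04-09 date of the underlying act.
The untolled deadline — 30 months after 2012-03-24 — is 2014-09-24.
Because the defendant's active military service ran from 2013-04-05 to 2014-04-09, the deadline is extended by 369 days to 2015-09-28.
The other events in the timeline have no effect on the limitation period under the stated rules.
Lindqvist filed on 2015-09-08, before the 2015-09-28 deadline, so the action is timely.

TIMELY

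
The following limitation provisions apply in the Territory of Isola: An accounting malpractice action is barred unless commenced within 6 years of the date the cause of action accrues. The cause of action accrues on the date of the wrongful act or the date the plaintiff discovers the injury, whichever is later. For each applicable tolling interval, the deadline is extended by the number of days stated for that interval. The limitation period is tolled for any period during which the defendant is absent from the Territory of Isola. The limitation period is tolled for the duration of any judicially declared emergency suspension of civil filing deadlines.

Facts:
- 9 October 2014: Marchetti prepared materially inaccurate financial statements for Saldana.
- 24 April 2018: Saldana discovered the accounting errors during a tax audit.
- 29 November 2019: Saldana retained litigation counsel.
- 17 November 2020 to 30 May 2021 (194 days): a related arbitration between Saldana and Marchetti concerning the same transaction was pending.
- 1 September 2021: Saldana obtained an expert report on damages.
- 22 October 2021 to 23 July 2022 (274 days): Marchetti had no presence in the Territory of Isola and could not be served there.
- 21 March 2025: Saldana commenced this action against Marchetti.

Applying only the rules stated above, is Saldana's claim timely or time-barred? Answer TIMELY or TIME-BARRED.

Taking the later of the act (9 October 2014) and discovery (24 April 2018), the claim accrued on 24 April 2018.
6 years from 24 April 2018 is 24 April 2024.
The defendant's absence from the jurisdiction from 22 October 2021 to 23 July 2022 tolled the period for 274 days, extending the deadline to 23 January 2025.
The pending related arbitration from 17 November 2020 to 30 May 2021 does not toll the period, because no stated rule makes a pending arbitration a tolling event.
Nothing else in the chronology tolls or restarts the period.
Saldana filed on 21 March 2025, after the 23 January 2025 deadline, so the action is time-barred.

TIME-BARRED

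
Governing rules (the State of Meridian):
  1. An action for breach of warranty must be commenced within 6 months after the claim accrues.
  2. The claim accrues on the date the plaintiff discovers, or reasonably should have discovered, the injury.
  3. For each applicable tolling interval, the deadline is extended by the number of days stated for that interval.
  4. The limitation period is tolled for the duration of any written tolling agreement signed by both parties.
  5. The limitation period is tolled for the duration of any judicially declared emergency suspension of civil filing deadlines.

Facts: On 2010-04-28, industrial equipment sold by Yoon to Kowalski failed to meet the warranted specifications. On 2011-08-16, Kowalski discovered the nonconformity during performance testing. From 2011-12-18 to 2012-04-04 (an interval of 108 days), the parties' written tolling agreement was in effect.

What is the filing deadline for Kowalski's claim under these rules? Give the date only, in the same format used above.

2012-06-03

The claim did not accrue until Kowalski discovered the injury on 2011-08-16; the 2010-04-28 act date does not start the clock under the stated rule.
6 months from 2011-08-16 is 2012-02-16.
Because the written tolling agreement ran from 2011-12-18 to 2012-04-04, the deadline is extended by 108 days to 2012-06-03.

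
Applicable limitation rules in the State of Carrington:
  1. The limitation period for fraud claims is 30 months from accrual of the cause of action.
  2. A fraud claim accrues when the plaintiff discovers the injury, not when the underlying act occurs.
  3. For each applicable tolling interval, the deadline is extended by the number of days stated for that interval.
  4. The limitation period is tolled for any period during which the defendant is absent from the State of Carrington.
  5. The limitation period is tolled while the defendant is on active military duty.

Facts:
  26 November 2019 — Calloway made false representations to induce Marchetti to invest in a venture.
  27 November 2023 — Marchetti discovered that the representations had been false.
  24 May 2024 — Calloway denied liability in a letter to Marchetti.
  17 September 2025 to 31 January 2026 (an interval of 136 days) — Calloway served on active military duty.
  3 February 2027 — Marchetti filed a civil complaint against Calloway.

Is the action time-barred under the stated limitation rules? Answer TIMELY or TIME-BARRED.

TIME-BARRED

Under the discovery rule, the claim accrued on 27 November 2023, when Marchetti discovered the injury — not on the 26 November 2019 date of the underlying act.
The untolled deadline — 30 months after 27 November 2023 — is 27 May 2026.
Because the defendant's active military service ran from 17 September 2025 to 31 January 2026, the deadline is extended by 136 days to 10 October 2026.
The other events in the timeline have no effect on the limitation period under the stated rules.
The 3 February 2027 filing falls after the 10 October 2026 deadline; the claim is time-barred.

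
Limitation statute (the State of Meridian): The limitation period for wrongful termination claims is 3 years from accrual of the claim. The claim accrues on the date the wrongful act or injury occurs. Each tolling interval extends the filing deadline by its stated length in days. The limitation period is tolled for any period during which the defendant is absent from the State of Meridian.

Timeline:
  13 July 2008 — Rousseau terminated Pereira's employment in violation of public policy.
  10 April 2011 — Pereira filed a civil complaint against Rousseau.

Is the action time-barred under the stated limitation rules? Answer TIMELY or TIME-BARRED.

The claim accrued on 13 July 2008, the date of the act.
3 years from 13 July 2008 is 13 July 2011.
The 10 April 2011 filing precedes the 13 July 2011 deadline; the claim is timely.

TIMELY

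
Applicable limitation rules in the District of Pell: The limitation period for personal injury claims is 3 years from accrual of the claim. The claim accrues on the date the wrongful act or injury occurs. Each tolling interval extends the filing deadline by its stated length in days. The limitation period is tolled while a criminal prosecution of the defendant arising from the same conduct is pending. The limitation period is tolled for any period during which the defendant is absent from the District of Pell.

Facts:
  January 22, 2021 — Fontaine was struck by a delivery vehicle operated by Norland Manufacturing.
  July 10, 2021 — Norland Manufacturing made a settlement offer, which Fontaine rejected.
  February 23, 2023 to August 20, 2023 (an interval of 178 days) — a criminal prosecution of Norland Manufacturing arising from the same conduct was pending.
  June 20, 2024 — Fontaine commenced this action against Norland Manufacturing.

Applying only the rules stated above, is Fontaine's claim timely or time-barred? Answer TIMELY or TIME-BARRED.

TIMELY

The claim accrued on January 22, 2021, the date of the act.
3 years from January 22, 2021 is January 22, 2024.
Because the pending criminal prosecution ran from February 23, 2023 to August 20, 2023, the deadline is extended by 178 days to July 18, 2024.
Nothing else in the chronology tolls or restarts the period.
The June 20, 2024 filing precedes the July 18, 2024 deadline; the claim is timely.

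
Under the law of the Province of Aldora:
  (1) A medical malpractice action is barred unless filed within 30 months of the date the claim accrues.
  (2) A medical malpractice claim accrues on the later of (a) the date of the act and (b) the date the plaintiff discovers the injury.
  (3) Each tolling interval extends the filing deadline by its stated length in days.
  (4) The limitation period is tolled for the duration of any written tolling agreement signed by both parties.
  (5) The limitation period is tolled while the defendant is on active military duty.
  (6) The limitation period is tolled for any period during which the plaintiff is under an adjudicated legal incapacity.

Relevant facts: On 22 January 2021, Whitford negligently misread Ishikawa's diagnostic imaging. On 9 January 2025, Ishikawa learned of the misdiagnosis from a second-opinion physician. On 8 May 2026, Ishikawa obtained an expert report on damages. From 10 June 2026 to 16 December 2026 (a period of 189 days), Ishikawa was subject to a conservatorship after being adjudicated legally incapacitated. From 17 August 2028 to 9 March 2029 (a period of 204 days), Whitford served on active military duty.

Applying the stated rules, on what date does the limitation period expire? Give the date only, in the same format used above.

14 January 2028

Because discovery on 9 January 2025 post-dates the 22 January 2021 act, accrual under the later-of rule falls on 9 January 2025.
Adding the 30 months base period to 9 January 2025 gives a deadline of 9 July 2027, before any tolling.
The period was tolled for 189 days by the plaintiff's legal incapacity (10 June 2026 to 16 December 2026), pushing the deadline to 14 January 2028.
By the time the defendant's active military service began on 17 August 2028, the limitation period had already expired on 14 January 2028; that interval cannot revive it.
Nothing else in the chronology tolls or restarts the period.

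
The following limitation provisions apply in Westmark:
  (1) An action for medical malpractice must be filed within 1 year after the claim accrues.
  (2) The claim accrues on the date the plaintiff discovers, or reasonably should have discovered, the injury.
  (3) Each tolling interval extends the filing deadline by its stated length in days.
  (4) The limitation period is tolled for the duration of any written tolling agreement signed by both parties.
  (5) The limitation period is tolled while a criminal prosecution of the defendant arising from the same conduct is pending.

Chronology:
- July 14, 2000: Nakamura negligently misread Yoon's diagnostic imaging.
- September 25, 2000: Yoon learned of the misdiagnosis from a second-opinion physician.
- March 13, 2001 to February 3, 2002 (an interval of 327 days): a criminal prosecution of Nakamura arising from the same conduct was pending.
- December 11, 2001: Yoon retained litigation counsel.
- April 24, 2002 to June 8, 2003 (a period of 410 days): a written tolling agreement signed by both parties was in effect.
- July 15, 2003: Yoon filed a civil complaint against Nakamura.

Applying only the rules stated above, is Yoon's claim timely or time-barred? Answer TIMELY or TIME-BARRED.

Accrual is tied to discovery, so the period began on September 25, 2000 rather than on July 14, 2000 when the act occurred.
Adding the 1 year base period to September 25, 2000 gives a deadline of September 25, 2001, before any tolling.
The pending criminal prosecution from March 13, 2001 to February 3, 2002 tolled the period for 327 days, extending the deadline to August 18, 2002.
Because the written tolling agreement ran from April 24, 2002 to June 8, 2003, the deadline is extended by 410 days to October 2, 2003.
Nothing else in the chronology tolls or restarts the period.
Filing on July 15, 2003 beat the October 2, 2003 deadline — the action is timely.

TIMELY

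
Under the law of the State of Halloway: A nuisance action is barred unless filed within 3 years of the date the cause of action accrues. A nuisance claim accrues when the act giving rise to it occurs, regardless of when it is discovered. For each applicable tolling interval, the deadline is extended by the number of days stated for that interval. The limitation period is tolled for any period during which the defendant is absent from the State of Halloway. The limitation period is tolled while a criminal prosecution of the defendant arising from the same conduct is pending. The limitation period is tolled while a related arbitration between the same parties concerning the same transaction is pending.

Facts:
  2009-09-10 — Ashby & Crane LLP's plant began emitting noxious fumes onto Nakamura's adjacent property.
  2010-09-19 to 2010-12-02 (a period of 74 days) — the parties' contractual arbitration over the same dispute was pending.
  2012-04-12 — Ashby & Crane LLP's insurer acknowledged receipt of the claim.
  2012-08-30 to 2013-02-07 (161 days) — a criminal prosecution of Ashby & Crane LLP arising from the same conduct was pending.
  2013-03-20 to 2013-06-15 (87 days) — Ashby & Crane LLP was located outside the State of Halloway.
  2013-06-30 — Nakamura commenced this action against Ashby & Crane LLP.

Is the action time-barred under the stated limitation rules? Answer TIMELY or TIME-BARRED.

TIMELY

The claim accrued on 2009-09-10, when the wrongful act occurred.
Adding the 3 years base period to 2009-09-10 gives a deadline of 2012-09-10, before any tolling.
The pending related arbitration from 2010-09-19 to 2010-12-02 tolled the period for 74 days, extending the deadline to 2012-11-23.
The pending criminal prosecution from 2012-08-30 to 2013-02-07 tolled the period for 161 days, extending the deadline to 2013-05-03.
The period was tolled for 87 days by the defendant's absence from the jurisdiction (2013-03-20 to 2013-06-15), pushing the deadline to 2013-07-29.
None of the other events listed affects the running of the period under the stated rules.
Filing on 2013-06-30 beat the 2013-07-29 deadline — the action is timely.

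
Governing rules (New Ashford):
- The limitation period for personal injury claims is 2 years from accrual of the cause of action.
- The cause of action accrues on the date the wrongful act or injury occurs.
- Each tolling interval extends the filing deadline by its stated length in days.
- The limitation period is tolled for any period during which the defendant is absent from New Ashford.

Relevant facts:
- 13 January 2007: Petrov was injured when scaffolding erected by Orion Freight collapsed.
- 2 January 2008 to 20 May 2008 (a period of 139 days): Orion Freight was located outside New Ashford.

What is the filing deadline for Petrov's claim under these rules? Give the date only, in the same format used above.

1 June 2009

The claim accrued on 13 January 2007, when the wrongful act occurred.
2 years from 13 January 2007 is 13 January 2009.
The period was tolled for 139 days by the defendant's absence from the jurisdiction (2 January 2008 to 20 May 2008), pushing the deadline to 1 June 2009.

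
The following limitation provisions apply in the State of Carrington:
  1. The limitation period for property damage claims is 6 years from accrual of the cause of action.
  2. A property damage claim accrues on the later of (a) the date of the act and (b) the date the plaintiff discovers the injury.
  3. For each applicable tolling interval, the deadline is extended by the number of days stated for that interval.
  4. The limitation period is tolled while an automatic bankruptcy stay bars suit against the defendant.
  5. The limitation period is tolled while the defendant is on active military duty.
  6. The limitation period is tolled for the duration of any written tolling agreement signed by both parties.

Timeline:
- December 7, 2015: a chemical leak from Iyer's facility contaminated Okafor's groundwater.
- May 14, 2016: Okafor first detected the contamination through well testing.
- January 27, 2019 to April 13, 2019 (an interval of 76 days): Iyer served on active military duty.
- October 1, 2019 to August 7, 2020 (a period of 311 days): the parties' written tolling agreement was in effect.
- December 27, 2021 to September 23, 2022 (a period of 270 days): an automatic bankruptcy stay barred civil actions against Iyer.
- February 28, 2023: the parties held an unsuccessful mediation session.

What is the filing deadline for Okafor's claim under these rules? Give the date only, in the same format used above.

March 1, 2024

Because discovery on May 14, 2016 post-dates the December 7, 2015 act, accrual under the later-of rule falls on May 14, 2016.
The untolled deadline — 6 years after May 14, 2016 — is May 14, 2022.
The defendant's active military service from January 27, 2019 to April 13, 2019 tolled the period for 76 days, extending the deadline to July 29, 2022.
Because the written tolling agreement ran from October 1, 2019 to August 7, 2020, the deadline is extended by 311 days to June 5, 2023.
The period was tolled for 270 days by the automatic bankruptcy stay (December 27, 2021 to September 23, 2022), pushing the deadline to March 1, 2024.
None of the other events listed affects the running of the period under the stated rules.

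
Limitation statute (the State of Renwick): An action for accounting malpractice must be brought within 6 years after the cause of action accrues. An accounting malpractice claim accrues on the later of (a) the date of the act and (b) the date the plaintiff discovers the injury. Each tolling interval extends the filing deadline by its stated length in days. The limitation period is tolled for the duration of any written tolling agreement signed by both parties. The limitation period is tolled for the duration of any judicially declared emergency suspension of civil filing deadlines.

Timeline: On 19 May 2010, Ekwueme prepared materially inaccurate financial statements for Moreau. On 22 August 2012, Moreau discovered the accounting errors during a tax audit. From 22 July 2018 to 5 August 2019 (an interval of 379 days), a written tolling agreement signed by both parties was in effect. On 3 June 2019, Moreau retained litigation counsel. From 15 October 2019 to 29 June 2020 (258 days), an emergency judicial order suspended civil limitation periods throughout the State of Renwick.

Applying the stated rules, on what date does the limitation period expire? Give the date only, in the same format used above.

The claim accrued on 22 August 2012 — the later of the 19 May 2010 act and the 22 August 2012 discovery.
The untolled deadline — 6 years after 22 August 2012 — is 22 August 2018.
The written tolling agreement from 22 July 2018 to 5 August 2019 tolled the period for 379 days, extending the deadline to 5 September 2019.
By the time the emergency suspension of filing deadlines began on 15 October 2019, the limitation period had already expired on 5 September 2019; that interval cannot revive it.
Nothing else in the chronology tolls or restarts the period.

5 September 2019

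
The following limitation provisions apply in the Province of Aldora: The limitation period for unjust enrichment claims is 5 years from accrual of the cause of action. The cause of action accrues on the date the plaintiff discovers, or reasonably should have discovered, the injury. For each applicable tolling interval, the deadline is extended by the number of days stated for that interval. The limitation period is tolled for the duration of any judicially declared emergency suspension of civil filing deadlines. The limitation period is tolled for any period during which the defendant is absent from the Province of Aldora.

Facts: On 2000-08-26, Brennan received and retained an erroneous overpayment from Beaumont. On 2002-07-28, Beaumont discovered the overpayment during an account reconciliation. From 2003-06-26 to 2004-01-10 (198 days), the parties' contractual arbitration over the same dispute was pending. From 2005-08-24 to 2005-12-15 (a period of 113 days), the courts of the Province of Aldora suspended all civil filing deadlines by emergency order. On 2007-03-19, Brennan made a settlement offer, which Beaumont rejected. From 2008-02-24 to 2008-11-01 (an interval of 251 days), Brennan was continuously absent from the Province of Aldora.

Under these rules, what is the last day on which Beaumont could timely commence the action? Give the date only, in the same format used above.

The claim did not accrue until Beaumont discovered the injury on 2002-07-28; the 2000-08-26 act date does not start the clock under the stated rule.
5 years from 2002-07-28 is 2007-07-28.
The period was tolled for 113 days by the emergency suspension of filing deadlines (2005-08-24 to 2005-12-15), pushing the deadline to 2007-11-18.
The defendant's absence from the jurisdiction starting 2008-02-24 came too late — the period had run on 2007-11-18 — and so does not extend the deadline.
Although a pending arbitration ran from 2003-06-26 to 2004-01-10, the stated rules do not make that a tolling event, so it is disregarded.
None of the other events listed affects the running of the period under the stated rules.

2007-11-18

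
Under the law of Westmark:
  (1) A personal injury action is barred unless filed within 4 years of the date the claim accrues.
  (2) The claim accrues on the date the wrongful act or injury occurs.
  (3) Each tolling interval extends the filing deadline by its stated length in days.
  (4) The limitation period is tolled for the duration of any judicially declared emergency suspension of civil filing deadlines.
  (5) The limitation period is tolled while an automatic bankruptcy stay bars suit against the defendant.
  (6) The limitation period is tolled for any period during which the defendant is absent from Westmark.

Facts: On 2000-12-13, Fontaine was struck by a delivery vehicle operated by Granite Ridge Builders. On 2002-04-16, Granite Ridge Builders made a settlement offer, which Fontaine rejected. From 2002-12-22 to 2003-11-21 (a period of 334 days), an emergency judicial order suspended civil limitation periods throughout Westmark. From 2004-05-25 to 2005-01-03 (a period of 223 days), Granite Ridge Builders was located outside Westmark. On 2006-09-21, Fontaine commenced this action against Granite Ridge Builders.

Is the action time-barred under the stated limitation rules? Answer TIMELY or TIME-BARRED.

The claim accrued on 2000-12-13, the date of the act.
Adding the 4 years base period to 2000-12-13 gives a deadline of 2004-12-13, before any tolling.
The period was tolled for 334 days by the emergency suspension of filing deadlines (2002-12-22 to 2003-11-21), pushing the deadline to 2005-11-12.
The defendant's absence from the jurisdiction from 2004-05-25 to 2005-01-03 tolled the period for 223 days, extending the deadline to 2006-06-23.
Nothing else in the chronology tolls or restarts the period.
Fontaine filed on 2006-09-21, after the 2006-06-23 deadline, so the action is time-barred.

TIME-BARRED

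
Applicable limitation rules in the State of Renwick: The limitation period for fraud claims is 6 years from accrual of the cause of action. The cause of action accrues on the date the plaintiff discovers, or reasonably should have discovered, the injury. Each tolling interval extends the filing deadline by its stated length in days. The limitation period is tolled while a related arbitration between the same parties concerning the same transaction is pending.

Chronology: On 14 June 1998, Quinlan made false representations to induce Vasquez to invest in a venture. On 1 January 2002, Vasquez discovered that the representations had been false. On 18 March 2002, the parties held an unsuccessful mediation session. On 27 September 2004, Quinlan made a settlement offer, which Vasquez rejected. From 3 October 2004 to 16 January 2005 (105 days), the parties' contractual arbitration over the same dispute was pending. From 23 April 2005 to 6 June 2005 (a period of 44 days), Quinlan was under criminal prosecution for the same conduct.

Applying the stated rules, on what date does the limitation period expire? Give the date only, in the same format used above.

Under the discovery rule, the claim accrued on 1 January 2002, when Vasquez discovered the injury — not on the 14 June 1998 date of the underlying act.
The untolled deadline — 6 years after 1 January 2002 — is 1 January 2008.
Because the pending related arbitration ran from 3 October 2004 to 16 January 2005, the deadline is extended by 105 days to 15 April 2008.
Although a criminal prosecution ran from 23 April 2005 to 6 June 2005, the stated rules do not make that a tolling event, so it is disregarded.
The other events in the timeline have no effect on the limitation period under the stated rules.

15 April 2008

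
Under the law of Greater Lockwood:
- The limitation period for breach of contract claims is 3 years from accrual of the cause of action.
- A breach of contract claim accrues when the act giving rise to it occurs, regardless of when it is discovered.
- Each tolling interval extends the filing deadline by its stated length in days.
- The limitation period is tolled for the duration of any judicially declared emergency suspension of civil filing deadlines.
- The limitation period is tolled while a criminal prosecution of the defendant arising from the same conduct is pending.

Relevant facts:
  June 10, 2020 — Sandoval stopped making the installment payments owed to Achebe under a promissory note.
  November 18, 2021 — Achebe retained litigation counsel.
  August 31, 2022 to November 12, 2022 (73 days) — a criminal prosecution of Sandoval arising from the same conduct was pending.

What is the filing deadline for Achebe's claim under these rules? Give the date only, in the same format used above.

The claim accrued on June 10, 2020, when the wrongful act occurred.
The untolled deadline — 3 years after June 10, 2020 — is June 10, 2023.
Because the pending criminal prosecution ran from August 31, 2022 to November 12, 2022, the deadline is extended by 73 days to August 22, 2023.
Nothing else in the chronology tolls or restarts the period.

August 22, 2023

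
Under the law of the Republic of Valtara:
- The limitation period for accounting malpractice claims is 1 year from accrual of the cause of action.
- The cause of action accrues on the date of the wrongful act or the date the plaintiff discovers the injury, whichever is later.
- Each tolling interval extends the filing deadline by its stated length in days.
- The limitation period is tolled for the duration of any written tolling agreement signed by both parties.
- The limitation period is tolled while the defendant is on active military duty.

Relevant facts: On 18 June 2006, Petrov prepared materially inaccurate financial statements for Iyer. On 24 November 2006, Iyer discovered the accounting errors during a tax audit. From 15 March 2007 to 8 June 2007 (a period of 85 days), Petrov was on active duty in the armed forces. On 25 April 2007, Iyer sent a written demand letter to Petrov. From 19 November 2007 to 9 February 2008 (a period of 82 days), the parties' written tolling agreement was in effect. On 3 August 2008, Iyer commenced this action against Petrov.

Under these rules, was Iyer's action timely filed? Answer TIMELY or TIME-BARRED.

TIME-BARRED

The claim accrued on 24 November 2006 — the later of the 18 June 2006 act and the 24 November 2006 discovery.
1 year from 24 November 2006 is 24 November 2007.
The defendant's active military service from 15 March 2007 to 8 June 2007 tolled the period for 85 days, extending the deadline to 17 February 2008.
Because the written tolling agreement ran from 19 November 2007 to 9 February 2008, the deadline is extended by 82 days to 9 May 2008.
Nothing else in the chronology tolls or restarts the period.
Filing on 3 August 2008 missed the 9 May 2008 deadline — the action is time-barred.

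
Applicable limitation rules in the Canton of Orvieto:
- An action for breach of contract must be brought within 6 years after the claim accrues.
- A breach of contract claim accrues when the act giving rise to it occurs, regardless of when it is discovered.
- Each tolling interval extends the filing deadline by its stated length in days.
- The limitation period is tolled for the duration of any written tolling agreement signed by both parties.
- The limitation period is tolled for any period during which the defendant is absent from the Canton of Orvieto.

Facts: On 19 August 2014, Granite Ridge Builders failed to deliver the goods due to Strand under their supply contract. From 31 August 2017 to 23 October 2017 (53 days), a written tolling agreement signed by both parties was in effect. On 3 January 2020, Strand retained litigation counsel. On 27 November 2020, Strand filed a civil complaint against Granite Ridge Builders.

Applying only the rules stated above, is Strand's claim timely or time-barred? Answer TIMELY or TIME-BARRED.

TIME-BARRED

The claim accrued on 19 August 2014, the date of the act.
Adding the 6 years base period to 19 August 2014 gives a deadline of 19 August 2020, before any tolling.
Because the written tolling agreement ran from 31 August 2017 to 23 October 2017, the deadline is extended by 53 days to 11 October 2020.
The other events in the timeline have no effect on the limitation period under the stated rules.
The 27 November 2020 filing falls after the 11 October 2020 deadline; the claim is time-barred.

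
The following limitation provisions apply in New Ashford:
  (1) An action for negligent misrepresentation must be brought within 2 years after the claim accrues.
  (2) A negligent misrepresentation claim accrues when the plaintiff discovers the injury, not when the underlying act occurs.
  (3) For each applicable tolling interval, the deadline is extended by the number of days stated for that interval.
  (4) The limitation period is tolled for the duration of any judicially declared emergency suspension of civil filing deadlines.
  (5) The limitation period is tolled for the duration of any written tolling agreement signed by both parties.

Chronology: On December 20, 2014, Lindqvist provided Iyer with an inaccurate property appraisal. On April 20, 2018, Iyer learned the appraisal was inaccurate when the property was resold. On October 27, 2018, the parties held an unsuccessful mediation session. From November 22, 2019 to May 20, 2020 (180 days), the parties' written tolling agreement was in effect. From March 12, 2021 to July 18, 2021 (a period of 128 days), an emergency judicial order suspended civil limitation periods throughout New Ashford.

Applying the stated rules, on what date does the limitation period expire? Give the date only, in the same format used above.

October 17, 2020

Accrual is tied to discovery, so the period began on April 20, 2018 rather than on December 20, 2014 when the act occurred.
The untolled deadline — 2 years after April 20, 2018 — is April 20, 2020.
Because the written tolling agreement ran from November 22, 2019 to May 20, 2020, the deadline is extended by 180 days to October 17, 2020.
The emergency suspension of filing deadlines from March 12, 2021 to July 18, 2021 began after the period had already run on October 17, 2020, so it has no tolling effect.
Nothing else in the chronology tolls or restarts the period.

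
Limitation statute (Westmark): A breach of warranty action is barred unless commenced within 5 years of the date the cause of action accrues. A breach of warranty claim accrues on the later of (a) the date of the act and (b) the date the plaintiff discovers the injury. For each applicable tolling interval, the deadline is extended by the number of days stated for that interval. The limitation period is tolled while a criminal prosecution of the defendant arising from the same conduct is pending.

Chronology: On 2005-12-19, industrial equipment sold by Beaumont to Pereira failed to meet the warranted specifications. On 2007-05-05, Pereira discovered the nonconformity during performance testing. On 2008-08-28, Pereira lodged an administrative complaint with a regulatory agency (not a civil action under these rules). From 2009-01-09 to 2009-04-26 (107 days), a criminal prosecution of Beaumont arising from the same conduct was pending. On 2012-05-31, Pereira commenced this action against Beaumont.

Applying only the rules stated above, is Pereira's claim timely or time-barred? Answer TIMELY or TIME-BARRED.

The claim accrued on 2007-05-05 — the later of the 2005-12-19 act and the 2007-05-05 discovery.
Adding the 5 years base period to 2007-05-05 gives a deadline of 2012-05-05, before any tolling.
The period was tolled for 107 days by the pending criminal prosecution (2009-01-09 to 2009-04-26), pushing the deadline to 2012-08-20.
The other events in the timeline have no effect on the limitation period under the stated rules.
Filing on 2012-05-31 beat the 2012-08-20 deadline — the action is timely.

TIMELY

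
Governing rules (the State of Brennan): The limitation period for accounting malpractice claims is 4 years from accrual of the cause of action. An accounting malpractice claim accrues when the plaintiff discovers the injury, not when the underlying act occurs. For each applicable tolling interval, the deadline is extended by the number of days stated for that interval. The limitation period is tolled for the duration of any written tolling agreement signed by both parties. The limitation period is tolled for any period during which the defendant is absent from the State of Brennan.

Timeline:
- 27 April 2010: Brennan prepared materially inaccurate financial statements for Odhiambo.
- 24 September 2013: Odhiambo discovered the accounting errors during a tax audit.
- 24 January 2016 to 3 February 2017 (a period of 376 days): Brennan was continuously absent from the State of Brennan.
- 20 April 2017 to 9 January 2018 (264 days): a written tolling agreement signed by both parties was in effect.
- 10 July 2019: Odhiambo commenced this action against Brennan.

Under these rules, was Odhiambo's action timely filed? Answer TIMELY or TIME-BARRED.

TIME-BARRED

Under the discovery rule, the claim accrued on 24 September 2013, when Odhiambo discovered the injury — not on the 27 April 2010 date of the underlying act.
The untolled deadline — 4 years after 24 September 2013 — is 24 September 2017.
The period was tolled for 376 days by the defendant's absence from the jurisdiction (24 January 2016 to 3 February 2017), pushing the deadline to 5 October 2018.
Because the written tolling agreement ran from 20 April 2017 to 9 January 2018, the deadline is extended by 264 days to 26 June 2019.
Odhiambo filed on 10 July 2019, after the 26 June 2019 deadline, so the action is time-barred.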